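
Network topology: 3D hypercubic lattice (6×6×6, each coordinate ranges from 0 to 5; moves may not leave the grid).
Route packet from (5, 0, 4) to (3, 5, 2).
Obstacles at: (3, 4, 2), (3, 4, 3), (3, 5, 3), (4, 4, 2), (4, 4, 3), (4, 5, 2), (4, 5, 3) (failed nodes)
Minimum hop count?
11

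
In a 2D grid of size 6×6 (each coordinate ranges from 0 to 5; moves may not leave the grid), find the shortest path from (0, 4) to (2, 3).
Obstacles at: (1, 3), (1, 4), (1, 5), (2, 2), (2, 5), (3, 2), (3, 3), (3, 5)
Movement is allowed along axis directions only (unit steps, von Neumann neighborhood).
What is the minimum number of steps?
13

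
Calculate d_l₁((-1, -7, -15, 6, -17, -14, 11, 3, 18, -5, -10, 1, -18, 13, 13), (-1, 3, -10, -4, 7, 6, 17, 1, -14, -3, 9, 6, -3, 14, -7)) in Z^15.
171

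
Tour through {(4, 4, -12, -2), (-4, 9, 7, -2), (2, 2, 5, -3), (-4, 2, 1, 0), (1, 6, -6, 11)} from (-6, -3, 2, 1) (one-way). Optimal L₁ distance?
86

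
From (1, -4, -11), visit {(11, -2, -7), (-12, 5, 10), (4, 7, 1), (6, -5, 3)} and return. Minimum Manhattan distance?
120
(one optimal route: (1, -4, -11) → (11, -2, -7) → (6, -5, 3) → (4, 7, 1) → (-12, 5, 10) → (1, -4, -11))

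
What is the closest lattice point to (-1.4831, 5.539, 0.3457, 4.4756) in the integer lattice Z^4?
(-1, 6, 0, 4)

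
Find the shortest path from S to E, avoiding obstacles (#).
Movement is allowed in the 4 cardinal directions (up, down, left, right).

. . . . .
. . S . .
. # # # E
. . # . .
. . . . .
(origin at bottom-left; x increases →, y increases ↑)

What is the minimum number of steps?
3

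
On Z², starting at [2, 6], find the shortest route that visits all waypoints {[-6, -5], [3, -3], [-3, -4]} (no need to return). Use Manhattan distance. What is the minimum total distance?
21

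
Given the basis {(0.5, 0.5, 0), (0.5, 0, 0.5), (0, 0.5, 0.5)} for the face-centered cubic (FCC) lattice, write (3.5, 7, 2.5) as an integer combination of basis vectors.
8b₁ - b₂ + 6b₃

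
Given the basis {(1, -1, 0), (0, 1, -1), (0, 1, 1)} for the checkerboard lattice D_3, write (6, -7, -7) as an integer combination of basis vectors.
6b₁ + 3b₂ - 4b₃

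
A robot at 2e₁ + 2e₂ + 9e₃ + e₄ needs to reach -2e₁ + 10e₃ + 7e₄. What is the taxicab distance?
13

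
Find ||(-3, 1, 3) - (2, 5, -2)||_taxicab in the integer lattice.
14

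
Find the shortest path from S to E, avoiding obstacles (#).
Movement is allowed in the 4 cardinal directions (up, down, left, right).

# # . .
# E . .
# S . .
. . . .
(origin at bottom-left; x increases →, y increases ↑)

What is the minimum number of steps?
1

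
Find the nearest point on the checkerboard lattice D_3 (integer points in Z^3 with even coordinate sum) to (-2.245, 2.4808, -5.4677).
(-2, 3, -5)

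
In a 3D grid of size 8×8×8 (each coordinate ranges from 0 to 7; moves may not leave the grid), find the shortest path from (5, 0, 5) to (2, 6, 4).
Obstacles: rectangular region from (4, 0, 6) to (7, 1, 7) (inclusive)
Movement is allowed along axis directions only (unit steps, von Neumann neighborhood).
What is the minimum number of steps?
10
(one shortest path: (5, 0, 5) → (4, 0, 5) → (3, 0, 5) → (2, 0, 5) → (2, 1, 5) → (2, 2, 5) → (2, 3, 5) → (2, 4, 5) → (2, 5, 5) → (2, 6, 5) → (2, 6, 4))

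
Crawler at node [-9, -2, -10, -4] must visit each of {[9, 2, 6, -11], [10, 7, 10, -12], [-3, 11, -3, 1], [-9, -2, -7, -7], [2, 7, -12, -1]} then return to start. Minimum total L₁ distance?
144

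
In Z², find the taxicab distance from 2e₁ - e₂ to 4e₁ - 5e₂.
6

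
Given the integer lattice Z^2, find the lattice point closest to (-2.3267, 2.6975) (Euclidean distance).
(-2, 3)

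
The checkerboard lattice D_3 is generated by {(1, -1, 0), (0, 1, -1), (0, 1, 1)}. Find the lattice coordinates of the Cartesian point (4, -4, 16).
4b₁ - 8b₂ + 8b₃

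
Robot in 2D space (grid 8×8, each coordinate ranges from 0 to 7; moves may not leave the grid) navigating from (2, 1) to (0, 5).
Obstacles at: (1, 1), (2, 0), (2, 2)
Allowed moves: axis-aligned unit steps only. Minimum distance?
8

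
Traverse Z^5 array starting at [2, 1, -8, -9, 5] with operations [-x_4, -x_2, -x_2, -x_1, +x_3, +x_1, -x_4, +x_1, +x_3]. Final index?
(3, -1, -6, -11, 5)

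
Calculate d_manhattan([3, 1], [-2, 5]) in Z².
9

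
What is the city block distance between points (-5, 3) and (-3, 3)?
2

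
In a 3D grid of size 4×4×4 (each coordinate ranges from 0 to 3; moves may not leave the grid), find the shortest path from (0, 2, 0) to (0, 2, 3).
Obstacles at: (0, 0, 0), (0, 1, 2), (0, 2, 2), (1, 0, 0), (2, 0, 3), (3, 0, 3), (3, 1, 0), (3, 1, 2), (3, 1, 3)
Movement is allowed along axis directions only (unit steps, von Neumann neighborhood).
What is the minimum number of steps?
5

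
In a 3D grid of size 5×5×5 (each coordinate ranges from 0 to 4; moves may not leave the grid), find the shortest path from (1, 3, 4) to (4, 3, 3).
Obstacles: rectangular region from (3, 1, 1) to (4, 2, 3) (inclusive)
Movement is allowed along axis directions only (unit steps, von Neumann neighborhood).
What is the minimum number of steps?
4
(one shortest path: (1, 3, 4) → (2, 3, 4) → (3, 3, 4) → (4, 3, 4) → (4, 3, 3))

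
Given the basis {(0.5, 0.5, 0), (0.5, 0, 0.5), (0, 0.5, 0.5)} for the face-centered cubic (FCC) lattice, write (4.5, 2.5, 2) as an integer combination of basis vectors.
5b₁ + 4b₂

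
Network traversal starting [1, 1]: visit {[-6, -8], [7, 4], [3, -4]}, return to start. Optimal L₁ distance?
50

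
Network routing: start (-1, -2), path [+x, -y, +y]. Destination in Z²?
(0, -2)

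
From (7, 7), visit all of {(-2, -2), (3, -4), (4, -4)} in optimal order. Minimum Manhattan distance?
22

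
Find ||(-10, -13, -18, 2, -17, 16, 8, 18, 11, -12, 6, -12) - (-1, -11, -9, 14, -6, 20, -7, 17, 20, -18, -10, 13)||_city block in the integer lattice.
119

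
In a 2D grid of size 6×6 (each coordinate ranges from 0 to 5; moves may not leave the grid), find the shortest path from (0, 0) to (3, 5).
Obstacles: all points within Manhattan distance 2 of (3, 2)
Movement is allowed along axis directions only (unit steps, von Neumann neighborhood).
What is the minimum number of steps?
8
(one shortest path: (0, 0) → (0, 1) → (0, 2) → (0, 3) → (1, 3) → (1, 4) → (2, 4) → (2, 5) → (3, 5))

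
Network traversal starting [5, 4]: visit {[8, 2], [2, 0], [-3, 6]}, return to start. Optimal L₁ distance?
34
(one optimal route: (5, 4) → (8, 2) → (2, 0) → (-3, 6) → (5, 4))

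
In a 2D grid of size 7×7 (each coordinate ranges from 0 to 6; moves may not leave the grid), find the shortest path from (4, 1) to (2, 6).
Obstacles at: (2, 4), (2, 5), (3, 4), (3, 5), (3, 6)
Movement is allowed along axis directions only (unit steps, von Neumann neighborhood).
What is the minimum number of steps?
9
(one shortest path: (4, 1) → (3, 1) → (2, 1) → (1, 1) → (1, 2) → (1, 3) → (1, 4) → (1, 5) → (1, 6) → (2, 6))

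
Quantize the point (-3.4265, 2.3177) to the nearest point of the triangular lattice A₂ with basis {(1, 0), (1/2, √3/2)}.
(-3.5, 2.598)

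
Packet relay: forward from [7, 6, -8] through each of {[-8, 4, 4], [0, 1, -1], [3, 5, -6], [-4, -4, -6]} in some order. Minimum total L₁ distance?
53
(one optimal route: (7, 6, -8) → (3, 5, -6) → (-4, -4, -6) → (0, 1, -1) → (-8, 4, 4))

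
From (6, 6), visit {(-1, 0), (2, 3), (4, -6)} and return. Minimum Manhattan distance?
38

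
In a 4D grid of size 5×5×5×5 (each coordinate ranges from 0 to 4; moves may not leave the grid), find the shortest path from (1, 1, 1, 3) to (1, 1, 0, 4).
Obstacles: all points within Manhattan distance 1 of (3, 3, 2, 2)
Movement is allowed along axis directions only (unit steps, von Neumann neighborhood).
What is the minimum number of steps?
2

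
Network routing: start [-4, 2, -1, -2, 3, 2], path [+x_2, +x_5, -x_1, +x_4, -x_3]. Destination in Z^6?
(-5, 3, -2, -1, 4, 2)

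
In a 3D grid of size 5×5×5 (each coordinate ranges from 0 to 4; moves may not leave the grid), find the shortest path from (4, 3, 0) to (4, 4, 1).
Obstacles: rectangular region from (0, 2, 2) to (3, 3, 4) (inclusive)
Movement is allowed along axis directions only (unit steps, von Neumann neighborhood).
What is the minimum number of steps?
2
(one shortest path: (4, 3, 0) → (4, 4, 0) → (4, 4, 1))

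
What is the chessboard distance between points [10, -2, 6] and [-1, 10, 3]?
12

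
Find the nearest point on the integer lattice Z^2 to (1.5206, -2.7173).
(2, -3)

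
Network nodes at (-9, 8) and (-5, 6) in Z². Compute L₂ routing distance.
4.47214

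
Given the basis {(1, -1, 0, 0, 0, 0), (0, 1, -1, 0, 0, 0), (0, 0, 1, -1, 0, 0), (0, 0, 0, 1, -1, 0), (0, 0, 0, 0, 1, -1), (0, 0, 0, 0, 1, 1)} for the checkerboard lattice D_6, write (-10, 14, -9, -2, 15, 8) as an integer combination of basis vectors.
-10b₁ + 4b₂ - 5b₃ - 7b₄ + 8b₆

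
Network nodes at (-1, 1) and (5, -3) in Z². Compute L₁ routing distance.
10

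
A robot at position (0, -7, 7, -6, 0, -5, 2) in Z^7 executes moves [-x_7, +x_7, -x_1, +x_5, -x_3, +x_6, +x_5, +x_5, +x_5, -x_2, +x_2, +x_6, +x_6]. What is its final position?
(-1, -7, 6, -6, 4, -2, 2)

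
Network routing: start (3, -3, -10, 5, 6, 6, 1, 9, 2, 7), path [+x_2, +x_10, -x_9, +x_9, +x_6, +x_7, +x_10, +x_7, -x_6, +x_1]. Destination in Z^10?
(4, -2, -10, 5, 6, 6, 3, 9, 2, 9)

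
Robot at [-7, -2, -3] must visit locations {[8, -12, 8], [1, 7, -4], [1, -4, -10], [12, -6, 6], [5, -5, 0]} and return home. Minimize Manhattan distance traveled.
112
(one optimal route: (-7, -2, -3) → (8, -12, 8) → (12, -6, 6) → (5, -5, 0) → (1, -4, -10) → (1, 7, -4) → (-7, -2, -3))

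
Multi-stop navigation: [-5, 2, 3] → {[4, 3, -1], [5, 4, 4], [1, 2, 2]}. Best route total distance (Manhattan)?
21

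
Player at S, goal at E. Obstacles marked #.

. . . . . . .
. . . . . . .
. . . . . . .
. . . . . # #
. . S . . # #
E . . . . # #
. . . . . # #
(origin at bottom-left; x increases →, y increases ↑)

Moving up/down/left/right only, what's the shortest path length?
3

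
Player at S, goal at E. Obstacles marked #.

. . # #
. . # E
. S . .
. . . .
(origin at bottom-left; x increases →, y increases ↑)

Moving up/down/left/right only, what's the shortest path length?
3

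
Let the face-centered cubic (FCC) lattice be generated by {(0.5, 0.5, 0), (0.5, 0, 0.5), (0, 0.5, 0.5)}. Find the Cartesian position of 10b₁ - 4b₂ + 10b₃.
(3, 10, 3)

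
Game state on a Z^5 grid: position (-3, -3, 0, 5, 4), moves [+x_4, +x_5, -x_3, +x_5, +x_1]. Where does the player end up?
(-2, -3, -1, 6, 6)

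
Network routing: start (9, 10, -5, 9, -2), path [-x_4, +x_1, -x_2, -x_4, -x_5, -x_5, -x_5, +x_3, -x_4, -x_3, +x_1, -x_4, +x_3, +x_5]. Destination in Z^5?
(11, 9, -4, 5, -4)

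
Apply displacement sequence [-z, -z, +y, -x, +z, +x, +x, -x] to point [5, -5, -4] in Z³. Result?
(5, -4, -5)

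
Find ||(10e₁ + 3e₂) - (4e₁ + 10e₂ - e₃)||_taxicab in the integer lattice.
14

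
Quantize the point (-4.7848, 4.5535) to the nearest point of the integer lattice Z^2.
(-5, 5)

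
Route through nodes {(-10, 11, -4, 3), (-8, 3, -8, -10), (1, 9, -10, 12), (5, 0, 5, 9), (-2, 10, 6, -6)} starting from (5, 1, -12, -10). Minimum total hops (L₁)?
137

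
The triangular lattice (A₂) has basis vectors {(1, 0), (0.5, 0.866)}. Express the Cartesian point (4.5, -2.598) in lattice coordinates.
6b₁ - 3b₂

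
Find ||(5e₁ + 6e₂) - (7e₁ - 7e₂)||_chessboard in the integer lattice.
13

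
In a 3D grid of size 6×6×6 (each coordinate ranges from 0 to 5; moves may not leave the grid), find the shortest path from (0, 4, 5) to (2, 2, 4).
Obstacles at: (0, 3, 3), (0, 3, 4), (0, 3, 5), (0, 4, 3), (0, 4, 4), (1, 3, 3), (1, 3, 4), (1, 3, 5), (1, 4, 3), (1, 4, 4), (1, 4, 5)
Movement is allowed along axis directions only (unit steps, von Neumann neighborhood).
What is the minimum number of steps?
7
(one shortest path: (0, 4, 5) → (0, 5, 5) → (1, 5, 5) → (2, 5, 5) → (2, 4, 5) → (2, 3, 5) → (2, 2, 5) → (2, 2, 4))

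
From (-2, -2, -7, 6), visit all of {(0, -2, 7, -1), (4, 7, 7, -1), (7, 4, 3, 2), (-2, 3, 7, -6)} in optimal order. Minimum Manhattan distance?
63
(one optimal route: (-2, -2, -7, 6) → (0, -2, 7, -1) → (-2, 3, 7, -6) → (4, 7, 7, -1) → (7, 4, 3, 2))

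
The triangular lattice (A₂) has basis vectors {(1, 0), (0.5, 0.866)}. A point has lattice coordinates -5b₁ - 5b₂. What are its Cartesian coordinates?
(-7.5, -4.33)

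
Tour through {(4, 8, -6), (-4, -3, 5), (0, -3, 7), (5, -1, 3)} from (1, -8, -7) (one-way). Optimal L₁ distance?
56
(one optimal route: (1, -8, -7) → (4, 8, -6) → (5, -1, 3) → (0, -3, 7) → (-4, -3, 5))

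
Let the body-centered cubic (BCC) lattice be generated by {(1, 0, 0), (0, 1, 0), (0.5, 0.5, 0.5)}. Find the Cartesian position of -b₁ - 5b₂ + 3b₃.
(0.5, -3.5, 1.5)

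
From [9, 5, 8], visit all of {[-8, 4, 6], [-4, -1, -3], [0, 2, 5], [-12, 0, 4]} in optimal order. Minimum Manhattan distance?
52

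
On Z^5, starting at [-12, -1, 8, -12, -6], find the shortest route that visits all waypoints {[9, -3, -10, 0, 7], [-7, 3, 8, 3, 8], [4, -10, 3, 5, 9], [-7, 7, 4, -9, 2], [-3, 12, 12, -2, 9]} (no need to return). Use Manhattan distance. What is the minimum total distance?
146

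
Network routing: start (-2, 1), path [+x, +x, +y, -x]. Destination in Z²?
(-1, 2)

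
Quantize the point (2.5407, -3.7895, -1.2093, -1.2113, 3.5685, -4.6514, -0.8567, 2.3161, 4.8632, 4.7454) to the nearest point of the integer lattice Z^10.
(3, -4, -1, -1, 4, -5, -1, 2, 5, 5)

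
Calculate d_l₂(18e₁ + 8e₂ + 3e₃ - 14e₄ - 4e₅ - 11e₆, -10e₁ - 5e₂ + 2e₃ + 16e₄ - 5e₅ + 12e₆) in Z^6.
48.8262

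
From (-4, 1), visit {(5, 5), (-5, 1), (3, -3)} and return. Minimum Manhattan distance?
36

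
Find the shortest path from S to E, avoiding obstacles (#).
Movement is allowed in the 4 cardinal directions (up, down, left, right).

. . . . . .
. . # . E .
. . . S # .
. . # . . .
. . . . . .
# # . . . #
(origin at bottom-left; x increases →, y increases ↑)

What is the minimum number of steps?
2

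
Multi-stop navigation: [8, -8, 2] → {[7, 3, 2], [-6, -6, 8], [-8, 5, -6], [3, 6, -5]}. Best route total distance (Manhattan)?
66
(one optimal route: (8, -8, 2) → (7, 3, 2) → (3, 6, -5) → (-8, 5, -6) → (-6, -6, 8))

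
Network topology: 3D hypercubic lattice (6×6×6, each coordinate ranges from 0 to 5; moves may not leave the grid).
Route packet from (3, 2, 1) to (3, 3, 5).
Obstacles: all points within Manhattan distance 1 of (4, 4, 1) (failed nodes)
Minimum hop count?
5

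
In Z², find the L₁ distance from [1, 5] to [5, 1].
8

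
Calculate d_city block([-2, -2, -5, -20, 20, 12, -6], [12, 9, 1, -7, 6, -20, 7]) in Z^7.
103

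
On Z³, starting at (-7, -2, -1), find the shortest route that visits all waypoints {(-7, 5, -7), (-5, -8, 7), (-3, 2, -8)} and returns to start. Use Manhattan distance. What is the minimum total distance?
64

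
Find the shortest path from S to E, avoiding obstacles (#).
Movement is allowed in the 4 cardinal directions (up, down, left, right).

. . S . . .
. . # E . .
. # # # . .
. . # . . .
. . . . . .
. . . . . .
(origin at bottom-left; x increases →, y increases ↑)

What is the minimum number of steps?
2
(one shortest path: (2, 5) → (3, 5) → (3, 4))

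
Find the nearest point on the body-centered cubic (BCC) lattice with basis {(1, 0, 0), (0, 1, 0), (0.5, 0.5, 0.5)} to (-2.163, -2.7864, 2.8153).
(-2, -3, 3)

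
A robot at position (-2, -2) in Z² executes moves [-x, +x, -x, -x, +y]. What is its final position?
(-4, -1)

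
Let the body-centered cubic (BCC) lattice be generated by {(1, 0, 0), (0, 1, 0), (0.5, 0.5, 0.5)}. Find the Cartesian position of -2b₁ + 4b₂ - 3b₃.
(-3.5, 2.5, -1.5)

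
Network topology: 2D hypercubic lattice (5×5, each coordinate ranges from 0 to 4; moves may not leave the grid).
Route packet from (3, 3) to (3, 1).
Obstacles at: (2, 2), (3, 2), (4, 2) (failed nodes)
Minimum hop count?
6
(one shortest path: (3, 3) → (2, 3) → (1, 3) → (1, 2) → (1, 1) → (2, 1) → (3, 1))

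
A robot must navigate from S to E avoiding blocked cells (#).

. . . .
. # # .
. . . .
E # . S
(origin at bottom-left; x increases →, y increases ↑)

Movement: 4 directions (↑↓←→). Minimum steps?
5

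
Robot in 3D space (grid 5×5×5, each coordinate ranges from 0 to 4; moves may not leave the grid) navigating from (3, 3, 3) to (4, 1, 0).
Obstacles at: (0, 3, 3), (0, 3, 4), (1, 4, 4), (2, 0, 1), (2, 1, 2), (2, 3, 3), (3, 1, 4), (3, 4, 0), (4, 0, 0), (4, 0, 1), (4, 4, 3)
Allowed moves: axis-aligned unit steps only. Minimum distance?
6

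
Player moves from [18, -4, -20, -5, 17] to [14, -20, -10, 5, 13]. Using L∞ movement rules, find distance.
16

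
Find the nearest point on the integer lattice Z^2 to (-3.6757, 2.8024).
(-4, 3)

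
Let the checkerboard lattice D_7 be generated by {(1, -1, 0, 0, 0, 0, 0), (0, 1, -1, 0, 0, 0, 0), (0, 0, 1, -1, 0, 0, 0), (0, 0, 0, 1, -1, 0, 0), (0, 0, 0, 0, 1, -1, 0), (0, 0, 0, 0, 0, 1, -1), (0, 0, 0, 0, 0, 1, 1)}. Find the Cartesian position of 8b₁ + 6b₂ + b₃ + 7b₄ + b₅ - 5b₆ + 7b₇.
(8, -2, -5, 6, -6, 1, 12)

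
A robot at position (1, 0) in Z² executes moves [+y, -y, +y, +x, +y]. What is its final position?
(2, 2)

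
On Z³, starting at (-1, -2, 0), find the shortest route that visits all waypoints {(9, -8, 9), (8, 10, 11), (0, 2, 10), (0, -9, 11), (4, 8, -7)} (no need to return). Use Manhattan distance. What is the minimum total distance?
84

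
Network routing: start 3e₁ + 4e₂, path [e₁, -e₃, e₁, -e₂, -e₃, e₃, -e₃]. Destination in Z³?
(5, 3, -2)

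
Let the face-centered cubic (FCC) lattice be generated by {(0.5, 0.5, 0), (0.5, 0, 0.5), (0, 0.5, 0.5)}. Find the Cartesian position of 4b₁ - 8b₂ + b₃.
(-2, 2.5, -3.5)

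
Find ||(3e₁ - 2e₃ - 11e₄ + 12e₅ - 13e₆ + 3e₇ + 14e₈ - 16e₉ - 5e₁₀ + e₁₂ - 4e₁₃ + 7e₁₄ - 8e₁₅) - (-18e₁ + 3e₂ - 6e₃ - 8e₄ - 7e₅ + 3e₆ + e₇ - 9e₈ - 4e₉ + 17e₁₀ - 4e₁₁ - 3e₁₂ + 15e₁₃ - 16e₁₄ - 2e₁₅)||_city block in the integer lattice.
181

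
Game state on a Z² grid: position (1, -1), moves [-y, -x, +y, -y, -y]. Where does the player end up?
(0, -3)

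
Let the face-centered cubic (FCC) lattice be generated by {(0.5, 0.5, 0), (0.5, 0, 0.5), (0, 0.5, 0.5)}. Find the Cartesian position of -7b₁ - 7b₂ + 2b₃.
(-7, -2.5, -2.5)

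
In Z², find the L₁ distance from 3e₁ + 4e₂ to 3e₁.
4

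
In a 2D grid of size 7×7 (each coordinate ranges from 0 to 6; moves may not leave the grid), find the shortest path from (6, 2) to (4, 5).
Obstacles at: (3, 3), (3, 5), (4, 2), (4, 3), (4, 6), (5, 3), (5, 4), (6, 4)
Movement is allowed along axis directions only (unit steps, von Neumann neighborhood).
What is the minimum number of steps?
11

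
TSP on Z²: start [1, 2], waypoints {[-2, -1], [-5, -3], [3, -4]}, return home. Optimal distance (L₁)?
28
(one optimal route: (1, 2) → (-2, -1) → (-5, -3) → (3, -4) → (1, 2))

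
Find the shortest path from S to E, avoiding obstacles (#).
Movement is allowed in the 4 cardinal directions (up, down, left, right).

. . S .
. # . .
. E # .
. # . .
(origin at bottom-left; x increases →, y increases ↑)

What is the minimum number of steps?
5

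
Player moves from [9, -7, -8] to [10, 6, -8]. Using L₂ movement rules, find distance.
13.0384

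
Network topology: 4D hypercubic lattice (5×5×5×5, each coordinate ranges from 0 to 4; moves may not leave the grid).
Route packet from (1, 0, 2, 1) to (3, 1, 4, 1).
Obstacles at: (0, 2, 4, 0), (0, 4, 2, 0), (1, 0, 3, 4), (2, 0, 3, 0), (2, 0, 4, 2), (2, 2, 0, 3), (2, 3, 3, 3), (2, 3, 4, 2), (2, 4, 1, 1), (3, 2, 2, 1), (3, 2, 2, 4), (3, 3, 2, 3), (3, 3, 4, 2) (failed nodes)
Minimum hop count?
5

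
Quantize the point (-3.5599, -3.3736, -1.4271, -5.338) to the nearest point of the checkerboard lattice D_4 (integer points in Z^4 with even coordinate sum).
(-3, -3, -1, -5)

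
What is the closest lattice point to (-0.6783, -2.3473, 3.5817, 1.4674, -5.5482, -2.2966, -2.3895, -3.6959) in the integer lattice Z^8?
(-1, -2, 4, 1, -6, -2, -2, -4)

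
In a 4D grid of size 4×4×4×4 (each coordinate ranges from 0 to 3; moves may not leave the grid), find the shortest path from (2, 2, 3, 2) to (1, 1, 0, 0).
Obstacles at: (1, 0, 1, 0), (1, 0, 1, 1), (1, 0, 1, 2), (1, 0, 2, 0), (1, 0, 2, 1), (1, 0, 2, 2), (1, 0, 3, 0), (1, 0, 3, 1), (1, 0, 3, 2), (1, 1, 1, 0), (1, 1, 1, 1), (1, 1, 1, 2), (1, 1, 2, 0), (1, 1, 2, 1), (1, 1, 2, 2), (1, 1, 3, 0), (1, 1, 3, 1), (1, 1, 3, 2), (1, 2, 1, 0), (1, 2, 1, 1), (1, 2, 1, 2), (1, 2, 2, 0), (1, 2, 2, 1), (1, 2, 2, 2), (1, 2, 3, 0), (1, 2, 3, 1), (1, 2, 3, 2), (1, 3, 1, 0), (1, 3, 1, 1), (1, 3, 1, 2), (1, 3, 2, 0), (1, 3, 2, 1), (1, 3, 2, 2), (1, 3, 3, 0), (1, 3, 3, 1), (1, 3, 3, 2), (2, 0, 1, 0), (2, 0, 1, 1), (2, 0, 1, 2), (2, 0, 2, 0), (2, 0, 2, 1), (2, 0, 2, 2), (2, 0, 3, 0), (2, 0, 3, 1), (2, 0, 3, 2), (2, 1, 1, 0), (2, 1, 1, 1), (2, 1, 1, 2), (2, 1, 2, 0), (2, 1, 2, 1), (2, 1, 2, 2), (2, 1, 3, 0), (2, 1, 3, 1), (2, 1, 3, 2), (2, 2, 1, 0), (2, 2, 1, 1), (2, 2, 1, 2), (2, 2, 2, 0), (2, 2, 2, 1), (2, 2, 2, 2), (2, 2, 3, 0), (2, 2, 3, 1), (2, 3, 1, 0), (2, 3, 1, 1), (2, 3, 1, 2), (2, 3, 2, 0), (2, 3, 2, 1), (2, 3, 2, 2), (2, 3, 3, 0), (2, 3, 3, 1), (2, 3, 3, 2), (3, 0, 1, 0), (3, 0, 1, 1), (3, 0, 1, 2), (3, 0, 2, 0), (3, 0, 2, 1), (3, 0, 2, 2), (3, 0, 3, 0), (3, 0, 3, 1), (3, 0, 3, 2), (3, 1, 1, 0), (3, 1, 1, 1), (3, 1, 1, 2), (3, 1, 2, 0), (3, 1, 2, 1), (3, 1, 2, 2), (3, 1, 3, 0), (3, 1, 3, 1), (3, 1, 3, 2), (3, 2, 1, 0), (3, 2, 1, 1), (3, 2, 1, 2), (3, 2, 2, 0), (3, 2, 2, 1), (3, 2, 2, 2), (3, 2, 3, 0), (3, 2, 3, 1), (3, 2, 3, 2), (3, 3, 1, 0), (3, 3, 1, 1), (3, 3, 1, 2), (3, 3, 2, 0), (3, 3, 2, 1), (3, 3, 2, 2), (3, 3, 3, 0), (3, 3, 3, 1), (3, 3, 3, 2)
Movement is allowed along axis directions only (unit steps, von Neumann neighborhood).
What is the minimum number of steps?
9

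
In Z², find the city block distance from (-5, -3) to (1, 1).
10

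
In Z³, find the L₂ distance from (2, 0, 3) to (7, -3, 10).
9.11043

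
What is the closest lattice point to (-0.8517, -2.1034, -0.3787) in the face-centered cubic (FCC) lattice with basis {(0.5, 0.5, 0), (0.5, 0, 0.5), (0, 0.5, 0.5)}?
(-0.5, -2, -0.5)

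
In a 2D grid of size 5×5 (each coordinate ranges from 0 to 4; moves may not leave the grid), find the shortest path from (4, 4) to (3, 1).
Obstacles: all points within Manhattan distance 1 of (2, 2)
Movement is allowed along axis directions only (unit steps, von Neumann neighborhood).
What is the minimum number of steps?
4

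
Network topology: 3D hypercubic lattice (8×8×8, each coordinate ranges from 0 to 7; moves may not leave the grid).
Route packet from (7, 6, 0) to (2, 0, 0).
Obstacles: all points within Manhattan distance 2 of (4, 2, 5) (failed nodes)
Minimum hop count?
11
(one shortest path: (7, 6, 0) → (6, 6, 0) → (5, 6, 0) → (4, 6, 0) → (3, 6, 0) → (2, 6, 0) → (2, 5, 0) → (2, 4, 0) → (2, 3, 0) → (2, 2, 0) → (2, 1, 0) → (2, 0, 0))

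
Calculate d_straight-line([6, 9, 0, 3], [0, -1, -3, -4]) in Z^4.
13.9284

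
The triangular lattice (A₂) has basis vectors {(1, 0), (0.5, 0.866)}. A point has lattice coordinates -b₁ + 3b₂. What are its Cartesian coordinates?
(0.5, 2.598)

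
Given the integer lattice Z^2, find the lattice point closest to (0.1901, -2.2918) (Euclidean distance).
(0, -2)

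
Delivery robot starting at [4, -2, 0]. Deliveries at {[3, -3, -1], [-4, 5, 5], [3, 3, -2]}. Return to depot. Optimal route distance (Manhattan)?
46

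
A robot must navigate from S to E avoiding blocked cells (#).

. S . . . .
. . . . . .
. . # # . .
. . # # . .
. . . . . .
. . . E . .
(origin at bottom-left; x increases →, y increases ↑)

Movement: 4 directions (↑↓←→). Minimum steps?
7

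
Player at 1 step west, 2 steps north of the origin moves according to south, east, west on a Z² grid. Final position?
(-1, 1)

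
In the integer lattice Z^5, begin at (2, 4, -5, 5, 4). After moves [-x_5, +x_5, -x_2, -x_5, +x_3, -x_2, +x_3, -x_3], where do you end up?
(2, 2, -4, 5, 3)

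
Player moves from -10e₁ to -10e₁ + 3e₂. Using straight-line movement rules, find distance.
3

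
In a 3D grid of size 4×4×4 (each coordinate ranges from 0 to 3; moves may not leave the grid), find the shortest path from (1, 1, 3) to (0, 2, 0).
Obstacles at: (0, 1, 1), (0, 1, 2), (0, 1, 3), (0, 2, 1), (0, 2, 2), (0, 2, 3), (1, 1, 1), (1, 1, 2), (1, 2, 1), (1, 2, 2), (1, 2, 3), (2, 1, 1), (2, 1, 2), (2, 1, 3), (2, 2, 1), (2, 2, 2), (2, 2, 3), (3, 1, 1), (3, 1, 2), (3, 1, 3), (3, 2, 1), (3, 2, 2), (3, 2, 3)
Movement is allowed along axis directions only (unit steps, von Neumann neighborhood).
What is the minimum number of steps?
7
(one shortest path: (1, 1, 3) → (1, 0, 3) → (0, 0, 3) → (0, 0, 2) → (0, 0, 1) → (0, 0, 0) → (0, 1, 0) → (0, 2, 0))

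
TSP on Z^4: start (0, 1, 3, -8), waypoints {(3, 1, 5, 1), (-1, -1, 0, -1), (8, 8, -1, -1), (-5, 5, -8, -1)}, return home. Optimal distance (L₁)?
88
(one optimal route: (0, 1, 3, -8) → (3, 1, 5, 1) → (8, 8, -1, -1) → (-5, 5, -8, -1) → (-1, -1, 0, -1) → (0, 1, 3, -8))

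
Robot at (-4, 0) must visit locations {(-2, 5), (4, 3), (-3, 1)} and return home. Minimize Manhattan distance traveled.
26
(one optimal route: (-4, 0) → (-2, 5) → (4, 3) → (-3, 1) → (-4, 0))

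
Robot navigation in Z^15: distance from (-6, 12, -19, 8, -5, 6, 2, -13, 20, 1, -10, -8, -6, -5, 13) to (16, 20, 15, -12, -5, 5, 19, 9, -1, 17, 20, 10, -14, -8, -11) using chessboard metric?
34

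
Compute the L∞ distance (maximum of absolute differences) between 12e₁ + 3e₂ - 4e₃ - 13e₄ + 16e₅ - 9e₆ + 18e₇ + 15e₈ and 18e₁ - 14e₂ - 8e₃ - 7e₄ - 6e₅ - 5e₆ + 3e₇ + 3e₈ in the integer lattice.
22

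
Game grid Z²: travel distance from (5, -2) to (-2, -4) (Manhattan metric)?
9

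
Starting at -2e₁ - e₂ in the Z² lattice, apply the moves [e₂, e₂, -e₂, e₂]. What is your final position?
(-2, 1)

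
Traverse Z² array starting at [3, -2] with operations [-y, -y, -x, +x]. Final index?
(3, -4)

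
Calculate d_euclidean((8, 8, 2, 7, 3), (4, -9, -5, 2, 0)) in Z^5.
19.6977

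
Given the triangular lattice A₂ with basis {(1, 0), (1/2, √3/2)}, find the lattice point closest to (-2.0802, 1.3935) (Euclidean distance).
(-2, 1.732)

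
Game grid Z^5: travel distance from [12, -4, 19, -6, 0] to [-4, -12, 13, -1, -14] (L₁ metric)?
49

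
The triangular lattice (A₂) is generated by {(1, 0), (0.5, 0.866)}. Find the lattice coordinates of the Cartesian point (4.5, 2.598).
3b₁ + 3b₂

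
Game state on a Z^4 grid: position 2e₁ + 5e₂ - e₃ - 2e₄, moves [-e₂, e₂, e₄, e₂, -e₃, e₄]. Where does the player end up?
(2, 6, -2, 0)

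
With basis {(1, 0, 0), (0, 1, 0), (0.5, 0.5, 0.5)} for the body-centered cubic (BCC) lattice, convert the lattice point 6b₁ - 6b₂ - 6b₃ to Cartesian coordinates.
(3, -9, -3)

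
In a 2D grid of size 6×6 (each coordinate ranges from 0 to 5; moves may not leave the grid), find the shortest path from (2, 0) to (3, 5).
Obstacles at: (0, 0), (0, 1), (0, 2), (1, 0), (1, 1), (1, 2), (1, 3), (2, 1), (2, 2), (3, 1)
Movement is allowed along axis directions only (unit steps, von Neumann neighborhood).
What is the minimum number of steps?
8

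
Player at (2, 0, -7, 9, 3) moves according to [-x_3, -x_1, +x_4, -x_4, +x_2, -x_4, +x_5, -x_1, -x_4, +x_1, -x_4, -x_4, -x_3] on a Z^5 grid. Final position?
(1, 1, -9, 5, 4)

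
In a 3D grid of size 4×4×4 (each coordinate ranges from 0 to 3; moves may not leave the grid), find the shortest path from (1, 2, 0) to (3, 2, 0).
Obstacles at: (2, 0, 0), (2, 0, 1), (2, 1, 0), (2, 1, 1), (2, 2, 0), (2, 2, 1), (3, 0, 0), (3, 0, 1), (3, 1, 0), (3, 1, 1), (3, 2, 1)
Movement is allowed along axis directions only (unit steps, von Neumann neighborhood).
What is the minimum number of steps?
4
(one shortest path: (1, 2, 0) → (1, 3, 0) → (2, 3, 0) → (3, 3, 0) → (3, 2, 0))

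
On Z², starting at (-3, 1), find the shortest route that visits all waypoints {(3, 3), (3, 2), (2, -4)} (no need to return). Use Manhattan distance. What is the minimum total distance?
16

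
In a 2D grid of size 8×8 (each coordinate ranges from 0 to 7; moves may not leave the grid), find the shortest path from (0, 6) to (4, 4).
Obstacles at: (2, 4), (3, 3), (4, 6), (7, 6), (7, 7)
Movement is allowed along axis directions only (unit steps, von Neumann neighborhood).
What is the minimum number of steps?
6
(one shortest path: (0, 6) → (1, 6) → (2, 6) → (3, 6) → (3, 5) → (4, 5) → (4, 4))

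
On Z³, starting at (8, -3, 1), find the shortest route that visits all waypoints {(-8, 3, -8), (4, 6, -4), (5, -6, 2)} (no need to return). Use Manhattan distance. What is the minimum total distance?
45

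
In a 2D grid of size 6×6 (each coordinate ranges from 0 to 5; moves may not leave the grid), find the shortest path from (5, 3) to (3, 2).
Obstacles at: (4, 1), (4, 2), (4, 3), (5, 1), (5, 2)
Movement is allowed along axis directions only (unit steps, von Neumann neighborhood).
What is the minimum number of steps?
5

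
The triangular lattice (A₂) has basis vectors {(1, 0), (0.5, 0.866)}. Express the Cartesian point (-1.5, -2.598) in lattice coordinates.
-3b₂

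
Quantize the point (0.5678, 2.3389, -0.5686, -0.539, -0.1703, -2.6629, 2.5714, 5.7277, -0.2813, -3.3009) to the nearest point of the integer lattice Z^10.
(1, 2, -1, -1, 0, -3, 3, 6, 0, -3)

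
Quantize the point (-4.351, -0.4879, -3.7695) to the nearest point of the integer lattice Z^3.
(-4, 0, -4)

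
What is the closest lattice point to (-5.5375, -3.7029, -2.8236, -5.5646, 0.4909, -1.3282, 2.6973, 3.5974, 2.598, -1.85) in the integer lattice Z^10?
(-6, -4, -3, -6, 0, -1, 3, 4, 3, -2)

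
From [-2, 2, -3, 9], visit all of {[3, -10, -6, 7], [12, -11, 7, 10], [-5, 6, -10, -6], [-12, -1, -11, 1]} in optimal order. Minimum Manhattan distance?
112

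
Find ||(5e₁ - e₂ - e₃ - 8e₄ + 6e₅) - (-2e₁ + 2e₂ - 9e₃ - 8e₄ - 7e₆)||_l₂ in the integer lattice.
14.3875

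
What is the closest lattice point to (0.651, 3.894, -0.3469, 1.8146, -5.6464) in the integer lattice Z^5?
(1, 4, 0, 2, -6)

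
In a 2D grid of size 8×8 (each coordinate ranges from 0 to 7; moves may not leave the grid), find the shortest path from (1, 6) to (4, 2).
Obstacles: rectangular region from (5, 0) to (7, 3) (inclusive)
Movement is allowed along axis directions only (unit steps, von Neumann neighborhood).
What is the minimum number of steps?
7
(one shortest path: (1, 6) → (2, 6) → (3, 6) → (4, 6) → (4, 5) → (4, 4) → (4, 3) → (4, 2))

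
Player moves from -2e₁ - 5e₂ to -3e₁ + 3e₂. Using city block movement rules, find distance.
9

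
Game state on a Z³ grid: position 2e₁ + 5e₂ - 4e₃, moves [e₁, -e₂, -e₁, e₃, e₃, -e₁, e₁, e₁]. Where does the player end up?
(3, 4, -2)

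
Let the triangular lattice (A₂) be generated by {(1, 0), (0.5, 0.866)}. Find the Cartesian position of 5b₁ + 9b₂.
(9.5, 7.794)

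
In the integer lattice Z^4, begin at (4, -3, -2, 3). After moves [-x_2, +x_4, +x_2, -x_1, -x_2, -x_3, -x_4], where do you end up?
(3, -4, -3, 3)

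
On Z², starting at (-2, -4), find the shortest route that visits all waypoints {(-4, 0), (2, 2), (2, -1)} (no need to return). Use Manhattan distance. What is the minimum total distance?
16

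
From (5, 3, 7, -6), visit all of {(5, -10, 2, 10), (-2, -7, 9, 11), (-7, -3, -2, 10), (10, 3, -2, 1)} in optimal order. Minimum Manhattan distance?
91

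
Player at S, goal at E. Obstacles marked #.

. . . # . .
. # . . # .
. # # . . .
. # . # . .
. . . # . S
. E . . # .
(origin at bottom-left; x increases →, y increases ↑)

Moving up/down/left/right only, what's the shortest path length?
15
(one shortest path: (5, 1) → (4, 1) → (4, 2) → (4, 3) → (3, 3) → (3, 4) → (2, 4) → (2, 5) → (1, 5) → (0, 5) → (0, 4) → (0, 3) → (0, 2) → (0, 1) → (1, 1) → (1, 0))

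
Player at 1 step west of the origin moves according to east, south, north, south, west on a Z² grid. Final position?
(-1, -1)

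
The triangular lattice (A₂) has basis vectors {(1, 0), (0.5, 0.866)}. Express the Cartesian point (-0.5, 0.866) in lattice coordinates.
-b₁ + b₂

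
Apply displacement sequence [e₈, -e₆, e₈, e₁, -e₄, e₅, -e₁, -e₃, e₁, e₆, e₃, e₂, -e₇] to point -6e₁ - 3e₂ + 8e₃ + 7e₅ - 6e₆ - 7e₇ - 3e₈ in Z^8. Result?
(-5, -2, 8, -1, 8, -6, -8, -1)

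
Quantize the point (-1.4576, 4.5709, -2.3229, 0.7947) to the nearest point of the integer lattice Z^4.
(-1, 5, -2, 1)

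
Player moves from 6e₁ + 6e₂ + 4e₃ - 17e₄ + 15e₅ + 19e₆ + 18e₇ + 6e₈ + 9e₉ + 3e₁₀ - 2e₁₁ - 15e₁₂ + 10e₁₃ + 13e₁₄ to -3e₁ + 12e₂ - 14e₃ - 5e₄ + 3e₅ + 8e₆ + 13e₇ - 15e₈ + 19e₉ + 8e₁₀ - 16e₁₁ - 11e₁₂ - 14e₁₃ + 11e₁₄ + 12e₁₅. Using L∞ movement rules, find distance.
24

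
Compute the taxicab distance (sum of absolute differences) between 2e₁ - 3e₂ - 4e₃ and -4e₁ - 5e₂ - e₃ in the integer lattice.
11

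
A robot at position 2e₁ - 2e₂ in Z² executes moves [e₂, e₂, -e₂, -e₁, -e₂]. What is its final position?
(1, -2)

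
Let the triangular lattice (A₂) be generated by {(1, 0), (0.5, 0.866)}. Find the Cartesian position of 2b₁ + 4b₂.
(4, 3.464)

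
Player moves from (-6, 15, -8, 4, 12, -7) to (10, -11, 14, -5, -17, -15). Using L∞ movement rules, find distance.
29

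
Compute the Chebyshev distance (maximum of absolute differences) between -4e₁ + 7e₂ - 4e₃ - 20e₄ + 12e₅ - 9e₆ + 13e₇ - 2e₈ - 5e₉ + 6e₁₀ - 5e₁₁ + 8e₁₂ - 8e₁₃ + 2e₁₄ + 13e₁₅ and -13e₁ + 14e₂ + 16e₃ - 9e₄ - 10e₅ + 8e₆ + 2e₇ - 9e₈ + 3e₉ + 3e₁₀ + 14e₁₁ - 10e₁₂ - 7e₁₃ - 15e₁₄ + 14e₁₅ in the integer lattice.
22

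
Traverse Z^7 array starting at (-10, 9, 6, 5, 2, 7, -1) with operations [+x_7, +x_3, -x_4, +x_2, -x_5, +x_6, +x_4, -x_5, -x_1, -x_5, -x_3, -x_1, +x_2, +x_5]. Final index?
(-12, 11, 6, 5, 0, 8, 0)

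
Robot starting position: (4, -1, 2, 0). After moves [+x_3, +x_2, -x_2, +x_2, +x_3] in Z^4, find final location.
(4, 0, 4, 0)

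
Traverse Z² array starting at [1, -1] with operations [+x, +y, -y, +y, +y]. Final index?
(2, 1)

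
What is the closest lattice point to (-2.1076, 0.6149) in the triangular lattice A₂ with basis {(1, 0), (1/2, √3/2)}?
(-2.5, 0.866)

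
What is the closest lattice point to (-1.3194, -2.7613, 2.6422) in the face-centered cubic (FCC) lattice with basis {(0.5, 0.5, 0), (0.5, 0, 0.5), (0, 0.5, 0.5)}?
(-1.5, -3, 2.5)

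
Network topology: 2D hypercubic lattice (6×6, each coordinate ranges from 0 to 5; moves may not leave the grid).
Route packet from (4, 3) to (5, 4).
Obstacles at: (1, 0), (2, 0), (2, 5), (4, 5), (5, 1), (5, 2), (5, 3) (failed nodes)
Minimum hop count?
2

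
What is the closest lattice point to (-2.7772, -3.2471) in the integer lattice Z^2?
(-3, -3)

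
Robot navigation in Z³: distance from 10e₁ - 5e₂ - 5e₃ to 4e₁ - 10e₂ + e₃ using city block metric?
17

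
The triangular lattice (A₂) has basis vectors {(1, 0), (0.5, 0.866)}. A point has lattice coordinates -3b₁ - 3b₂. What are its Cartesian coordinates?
(-4.5, -2.598)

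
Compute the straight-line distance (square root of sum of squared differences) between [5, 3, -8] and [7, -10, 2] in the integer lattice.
16.5227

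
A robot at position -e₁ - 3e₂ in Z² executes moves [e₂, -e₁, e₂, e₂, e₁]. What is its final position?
(-1, 0)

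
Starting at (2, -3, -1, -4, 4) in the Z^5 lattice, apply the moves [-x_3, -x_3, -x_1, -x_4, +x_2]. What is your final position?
(1, -2, -3, -5, 4)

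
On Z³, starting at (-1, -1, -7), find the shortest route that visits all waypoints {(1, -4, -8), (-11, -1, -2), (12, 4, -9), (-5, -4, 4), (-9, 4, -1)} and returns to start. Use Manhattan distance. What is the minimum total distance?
96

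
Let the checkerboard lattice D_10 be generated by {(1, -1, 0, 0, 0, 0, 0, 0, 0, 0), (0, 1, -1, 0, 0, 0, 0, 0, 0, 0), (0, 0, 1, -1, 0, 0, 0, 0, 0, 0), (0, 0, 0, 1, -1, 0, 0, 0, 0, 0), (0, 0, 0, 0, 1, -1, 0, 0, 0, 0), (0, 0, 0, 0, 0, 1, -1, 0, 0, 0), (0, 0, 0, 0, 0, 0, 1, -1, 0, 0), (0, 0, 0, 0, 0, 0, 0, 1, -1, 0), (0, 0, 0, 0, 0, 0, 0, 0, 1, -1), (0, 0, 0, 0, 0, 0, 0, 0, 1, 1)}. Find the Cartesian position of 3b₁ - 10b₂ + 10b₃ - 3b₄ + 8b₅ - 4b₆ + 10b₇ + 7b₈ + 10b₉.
(3, -13, 20, -13, 11, -12, 14, -3, 3, -10)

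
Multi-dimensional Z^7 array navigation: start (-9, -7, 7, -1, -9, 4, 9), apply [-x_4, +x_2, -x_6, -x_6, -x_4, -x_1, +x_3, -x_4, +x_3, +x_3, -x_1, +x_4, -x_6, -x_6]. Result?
(-11, -6, 10, -3, -9, 0, 9)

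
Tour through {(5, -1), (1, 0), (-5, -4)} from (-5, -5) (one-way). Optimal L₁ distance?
16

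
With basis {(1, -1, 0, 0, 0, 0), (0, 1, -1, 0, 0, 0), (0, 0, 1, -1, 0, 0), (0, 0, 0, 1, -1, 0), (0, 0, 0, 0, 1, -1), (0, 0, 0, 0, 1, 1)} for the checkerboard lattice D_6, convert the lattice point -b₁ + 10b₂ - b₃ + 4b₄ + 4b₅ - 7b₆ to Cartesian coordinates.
(-1, 11, -11, 5, -7, -11)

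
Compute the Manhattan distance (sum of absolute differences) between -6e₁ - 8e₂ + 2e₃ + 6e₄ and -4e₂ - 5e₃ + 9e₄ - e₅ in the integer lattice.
21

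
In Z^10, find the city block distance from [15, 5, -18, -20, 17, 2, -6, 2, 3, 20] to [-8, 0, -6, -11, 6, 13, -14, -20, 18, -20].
156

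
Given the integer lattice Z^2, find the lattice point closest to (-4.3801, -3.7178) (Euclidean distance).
(-4, -4)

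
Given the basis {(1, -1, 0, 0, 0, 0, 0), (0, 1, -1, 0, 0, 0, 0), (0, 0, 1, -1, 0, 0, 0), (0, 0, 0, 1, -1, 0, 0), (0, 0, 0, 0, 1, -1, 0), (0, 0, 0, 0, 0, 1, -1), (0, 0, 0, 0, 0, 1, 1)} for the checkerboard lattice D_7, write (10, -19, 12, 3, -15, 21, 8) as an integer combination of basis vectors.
10b₁ - 9b₂ + 3b₃ + 6b₄ - 9b₅ + 2b₆ + 10b₇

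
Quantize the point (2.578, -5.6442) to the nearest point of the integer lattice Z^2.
(3, -6)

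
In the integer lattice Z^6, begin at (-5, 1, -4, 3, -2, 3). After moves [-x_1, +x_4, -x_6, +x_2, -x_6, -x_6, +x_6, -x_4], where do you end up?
(-6, 2, -4, 3, -2, 1)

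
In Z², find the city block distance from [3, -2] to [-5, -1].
9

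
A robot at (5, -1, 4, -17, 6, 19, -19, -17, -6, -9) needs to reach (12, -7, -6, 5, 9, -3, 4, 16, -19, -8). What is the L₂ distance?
54.3139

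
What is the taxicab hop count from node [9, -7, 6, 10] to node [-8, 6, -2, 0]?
48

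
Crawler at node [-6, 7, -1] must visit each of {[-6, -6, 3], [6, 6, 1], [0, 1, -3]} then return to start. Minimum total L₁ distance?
66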